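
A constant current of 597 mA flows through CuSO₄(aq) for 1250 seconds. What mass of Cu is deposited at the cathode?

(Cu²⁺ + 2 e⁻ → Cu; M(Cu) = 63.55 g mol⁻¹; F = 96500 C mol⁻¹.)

0.246 g

Q = I·t = 0.5970 A × 1250.0 s = 746.2 C.
n(e⁻) = Q/F = 746.2 / 96500 = 0.007733 mol.
Cu²⁺ + 2 e⁻ → Cu, so n(Cu) = n(e⁻)/2 = 0.003867 mol.
m = n·M = 0.003867 × 63.55 = 0.246 g.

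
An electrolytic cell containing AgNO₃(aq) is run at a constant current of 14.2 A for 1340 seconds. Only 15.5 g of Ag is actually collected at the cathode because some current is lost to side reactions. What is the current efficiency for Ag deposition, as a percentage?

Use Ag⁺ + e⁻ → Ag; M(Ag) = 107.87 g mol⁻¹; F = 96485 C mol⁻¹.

Q = I·t = 14.20 × 1340.0 = 19030 C; n(e⁻) = 19030/96485 = 0.1972 mol.
Theoretical n(Ag) = n(e⁻)/1 = 0.1972 mol, i.e. m_theo = 0.1972 × 107.87 = 21.27 g.
Efficiency = m_actual / m_theo = 15.5 / 21.27 = 72.9 %.

72.9 %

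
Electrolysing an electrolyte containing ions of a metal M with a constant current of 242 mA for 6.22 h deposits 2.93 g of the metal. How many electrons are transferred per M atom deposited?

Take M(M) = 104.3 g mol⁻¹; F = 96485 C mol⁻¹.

Q = I·t = 0.2420 A × 22392 s = 5419 C, so n(e⁻) = 5419/96485 = 0.05616 mol.
n(M) deposited = 2.93 / 104.3 = 0.02809 mol.
Electrons per atom = n(e⁻)/n(M) = 0.05616 / 0.02809 = 2.00 ≈ 2, so the ion is M²⁺.

2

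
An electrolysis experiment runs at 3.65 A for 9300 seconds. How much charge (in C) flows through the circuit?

33900 C

Q = I·t = 3.650 A × 9300.0 s = 33900 C.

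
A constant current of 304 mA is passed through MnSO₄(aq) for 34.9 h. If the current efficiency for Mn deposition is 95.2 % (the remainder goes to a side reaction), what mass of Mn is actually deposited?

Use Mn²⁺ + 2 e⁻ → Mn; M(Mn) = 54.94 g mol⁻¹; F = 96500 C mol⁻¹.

Q = I·t = 0.3040 × 125640 = 38190 C.
n(e⁻) = 38190/96500 = 0.3958 mol; theoretically n(Mn) = 0.3958/2 = 0.1979 mol, m_theo = 10.87 g.
At 95.2 % efficiency, m_actual = 0.952 × 10.87 = 10.4 g.

10.4 g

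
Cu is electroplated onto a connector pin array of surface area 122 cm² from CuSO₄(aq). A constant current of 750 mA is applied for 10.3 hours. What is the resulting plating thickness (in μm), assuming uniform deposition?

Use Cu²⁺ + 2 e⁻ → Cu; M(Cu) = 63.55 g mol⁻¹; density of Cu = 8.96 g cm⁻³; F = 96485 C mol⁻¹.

83.8 μm

Q = I·t = 0.7500 × 37080 = 27810 C; n(e⁻) = 0.2882 mol.
n(Cu) = n(e⁻)/2 = 0.1441 mol, so m = 0.1441 × 63.55 = 9.159 g.
Volume = m/ρ = 9.159 / 8.96 = 1.022 cm³.
Thickness = V/A = 1.022 / 122 = 0.00838 cm = 83.8 μm.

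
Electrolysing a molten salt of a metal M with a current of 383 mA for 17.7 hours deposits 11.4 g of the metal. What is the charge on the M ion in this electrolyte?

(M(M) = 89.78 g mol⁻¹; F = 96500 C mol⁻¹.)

+2

Q = I·t = 0.3830 A × 63720 s = 24400 C, so n(e⁻) = 24400/96500 = 0.2529 mol.
n(M) deposited = 11.4 / 89.78 = 0.1270 mol.
Electrons per atom = n(e⁻)/n(M) = 0.2529 / 0.1270 = 1.99 ≈ 2, so the ion is M²⁺.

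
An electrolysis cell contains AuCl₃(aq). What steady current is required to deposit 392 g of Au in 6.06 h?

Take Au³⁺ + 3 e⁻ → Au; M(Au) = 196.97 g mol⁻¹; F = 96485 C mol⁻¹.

26.4 A

n(Au) = 392 / 196.97 = 1.990 mol.
n(e⁻) = 3 × 1.990 = 5.970 mol.
Q = n(e⁻)·F = 5.970 × 96485 = 576100 C.
I = Q/t = 576100 / 21816 s = 26.4 A.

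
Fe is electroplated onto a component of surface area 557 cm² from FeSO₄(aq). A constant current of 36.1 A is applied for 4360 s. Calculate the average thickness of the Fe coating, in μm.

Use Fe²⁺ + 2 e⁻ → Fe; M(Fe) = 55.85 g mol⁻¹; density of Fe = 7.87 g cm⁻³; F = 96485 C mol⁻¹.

104 μm

Q = I·t = 36.10 × 4360.0 = 157400 C; n(e⁻) = 1.631 mol.
n(Fe) = n(e⁻)/2 = 0.8157 mol, so m = 0.8157 × 55.85 = 45.55 g.
Volume = m/ρ = 45.55 / 7.87 = 5.788 cm³.
Thickness = V/A = 5.788 / 557 = 0.0104 cm = 104 μm.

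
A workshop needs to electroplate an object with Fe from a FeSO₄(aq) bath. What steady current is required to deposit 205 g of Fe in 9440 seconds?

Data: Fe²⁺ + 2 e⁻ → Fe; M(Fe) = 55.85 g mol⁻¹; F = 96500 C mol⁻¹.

75.0 A

n(Fe) = 205 / 55.85 = 3.671 mol.
n(e⁻) = 2 × 3.671 = 7.341 mol.
Q = n(e⁻)·F = 7.341 × 96500 = 708400 C.
I = Q/t = 708400 / 9440.0 s = 75.0 A.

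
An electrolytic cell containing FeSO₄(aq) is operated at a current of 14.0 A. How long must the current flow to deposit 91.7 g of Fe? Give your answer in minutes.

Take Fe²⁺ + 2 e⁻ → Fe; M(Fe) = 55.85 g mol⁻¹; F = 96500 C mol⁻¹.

377 min

n(Fe) = m/M = 91.7 / 55.85 = 1.642 mol.
Each Fe atom requires 2 electrons, so n(e⁻) = 2 × 1.642 = 3.284 mol.
Q = n(e⁻)·F = 3.284 × 96500 = 316900 C.
t = Q/I = 316900 / 14.00 A = 22630 s = 377 min.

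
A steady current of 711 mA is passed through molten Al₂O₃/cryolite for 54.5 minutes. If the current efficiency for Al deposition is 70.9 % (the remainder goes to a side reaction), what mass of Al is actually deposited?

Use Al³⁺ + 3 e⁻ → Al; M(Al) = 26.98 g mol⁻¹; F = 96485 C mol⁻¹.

0.154 g

Q = I·t = 0.7110 × 3270.0 = 2325 C.
n(e⁻) = 2325/96485 = 0.02410 mol; theoretically n(Al) = 0.02410/3 = 0.008032 mol, m_theo = 0.2167 g.
At 70.9 % efficiency, m_actual = 0.709 × 0.2167 = 0.154 g.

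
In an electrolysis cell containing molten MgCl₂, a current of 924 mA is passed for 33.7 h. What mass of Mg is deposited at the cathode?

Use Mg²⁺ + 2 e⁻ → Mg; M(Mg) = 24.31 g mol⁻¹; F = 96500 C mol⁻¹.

14.1 g

Q = I·t = 0.9240 A × 121320 s = 112100 C.
n(e⁻) = Q/F = 112100 / 96500 = 1.162 mol.
Mg²⁺ + 2 e⁻ → Mg, so n(Mg) = n(e⁻)/2 = 0.5808 mol.
m = n·M = 0.5808 × 24.31 = 14.1 g.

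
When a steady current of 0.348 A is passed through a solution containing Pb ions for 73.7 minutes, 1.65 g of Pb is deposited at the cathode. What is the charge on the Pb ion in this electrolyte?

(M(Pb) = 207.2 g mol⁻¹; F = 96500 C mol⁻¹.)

Q = I·t = 0.3480 A × 4422.0 s = 1539 C, so n(e⁻) = 1539/96500 = 0.01595 mol.
n(Pb) deposited = 1.65 / 207.2 = 0.007963 mol.
Electrons per atom = n(e⁻)/n(Pb) = 0.01595 / 0.007963 = 2.00 ≈ 2, so the ion is Pb²⁺.

+2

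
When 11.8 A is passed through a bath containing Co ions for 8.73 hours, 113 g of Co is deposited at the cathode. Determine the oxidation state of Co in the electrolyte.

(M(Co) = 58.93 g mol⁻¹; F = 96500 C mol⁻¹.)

+2

Q = I·t = 11.80 A × 31428 s = 370900 C, so n(e⁻) = 370900/96500 = 3.843 mol.
n(Co) deposited = 113 / 58.93 = 1.918 mol.
Electrons per atom = n(e⁻)/n(Co) = 3.843 / 1.918 = 2.00 ≈ 2, so the ion is Co²⁺.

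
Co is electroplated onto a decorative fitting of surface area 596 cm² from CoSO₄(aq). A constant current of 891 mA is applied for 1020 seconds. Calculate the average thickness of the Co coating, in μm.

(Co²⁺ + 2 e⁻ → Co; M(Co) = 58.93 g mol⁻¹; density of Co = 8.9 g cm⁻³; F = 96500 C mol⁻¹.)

0.523 μm

Q = I·t = 0.8910 × 1020.0 = 908.8 C; n(e⁻) = 0.009418 mol.
n(Co) = n(e⁻)/2 = 0.004709 mol, so m = 0.004709 × 58.93 = 0.2775 g.
Volume = m/ρ = 0.2775 / 8.9 = 0.03118 cm³.
Thickness = V/A = 0.03118 / 596 = 5.23 × 10⁻⁵ cm = 0.523 μm.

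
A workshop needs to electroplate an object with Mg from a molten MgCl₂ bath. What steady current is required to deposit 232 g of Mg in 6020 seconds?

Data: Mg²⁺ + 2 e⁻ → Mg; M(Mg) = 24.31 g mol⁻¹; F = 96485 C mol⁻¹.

n(Mg) = 232 / 24.31 = 9.543 mol.
n(e⁻) = 2 × 9.543 = 19.09 mol.
Q = n(e⁻)·F = 19.09 × 96485 = 1842000 C.
I = Q/t = 1842000 / 6020.0 s = 306 A.

306 A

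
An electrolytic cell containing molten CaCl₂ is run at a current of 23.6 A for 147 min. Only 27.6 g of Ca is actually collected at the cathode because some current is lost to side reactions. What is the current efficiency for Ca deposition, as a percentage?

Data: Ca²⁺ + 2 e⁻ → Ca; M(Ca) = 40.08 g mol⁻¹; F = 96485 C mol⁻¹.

63.8 %

Q = I·t = 23.60 × 8820.0 = 208200 C; n(e⁻) = 208200/96485 = 2.157 mol.
Theoretical n(Ca) = n(e⁻)/2 = 1.079 mol, i.e. m_theo = 1.079 × 40.08 = 43.23 g.
Efficiency = m_actual / m_theo = 27.6 / 43.23 = 63.8 %.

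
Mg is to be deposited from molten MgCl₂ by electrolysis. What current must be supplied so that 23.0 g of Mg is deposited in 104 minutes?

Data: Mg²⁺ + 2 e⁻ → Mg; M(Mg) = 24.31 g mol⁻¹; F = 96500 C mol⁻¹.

n(Mg) = 23.0 / 24.31 = 0.9461 mol.
n(e⁻) = 2 × 0.9461 = 1.892 mol.
Q = n(e⁻)·F = 1.892 × 96500 = 182600 C.
I = Q/t = 182600 / 6240.0 s = 29.3 A.

29.3 A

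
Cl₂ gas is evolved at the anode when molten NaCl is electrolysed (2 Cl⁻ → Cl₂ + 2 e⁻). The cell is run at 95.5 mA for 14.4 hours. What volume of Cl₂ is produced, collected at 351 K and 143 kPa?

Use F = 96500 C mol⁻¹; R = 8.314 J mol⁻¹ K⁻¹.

Q = I·t = 0.09550 A × 51840 s = 4951 C.
n(e⁻) = Q/F = 4951 / 96500 = 0.05130 mol.
2 electrons are transferred per Cl₂ molecule, so n(Cl₂) = 0.05130 / 2 = 0.02565 mol.
V = nRT/P = (0.02565 × 8.314 × 351) / (143 × 10³ Pa) = 5.23 × 10⁻⁴ m³ = 0.523 L.

0.523 L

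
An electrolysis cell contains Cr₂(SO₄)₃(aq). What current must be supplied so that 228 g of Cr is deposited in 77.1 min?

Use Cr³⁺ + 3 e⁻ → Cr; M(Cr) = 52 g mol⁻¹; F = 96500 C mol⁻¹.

n(Cr) = 228 / 52 = 4.385 mol.
n(e⁻) = 3 × 4.385 = 13.15 mol.
Q = n(e⁻)·F = 13.15 × 96500 = 1269000 C.
I = Q/t = 1269000 / 4626.0 s = 274 A.

274 A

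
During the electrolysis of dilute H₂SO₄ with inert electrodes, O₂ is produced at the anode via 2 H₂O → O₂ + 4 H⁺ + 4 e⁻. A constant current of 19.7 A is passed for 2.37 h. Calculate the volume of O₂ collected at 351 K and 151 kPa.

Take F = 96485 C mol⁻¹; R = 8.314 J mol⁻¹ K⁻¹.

8.42 L

Q = I·t = 19.70 A × 8532.0 s = 168100 C.
n(e⁻) = Q/F = 168100 / 96485 = 1.742 mol.
4 electrons are transferred per O₂ molecule, so n(O₂) = 1.742 / 4 = 0.4355 mol.
V = nRT/P = (0.4355 × 8.314 × 351) / (151 × 10³ Pa) = 0.00842 m³ = 8.42 L.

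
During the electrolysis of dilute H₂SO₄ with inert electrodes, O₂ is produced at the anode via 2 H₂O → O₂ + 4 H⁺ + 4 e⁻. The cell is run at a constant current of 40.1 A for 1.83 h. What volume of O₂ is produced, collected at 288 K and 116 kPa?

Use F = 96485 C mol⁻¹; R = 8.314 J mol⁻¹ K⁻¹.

14.1 L

Q = I·t = 40.10 A × 6588.0 s = 264200 C.
n(e⁻) = Q/F = 264200 / 96485 = 2.738 mol.
4 electrons are transferred per O₂ molecule, so n(O₂) = 2.738 / 4 = 0.6845 mol.
V = nRT/P = (0.6845 × 8.314 × 288) / (116 × 10³ Pa) = 0.0141 m³ = 14.1 L.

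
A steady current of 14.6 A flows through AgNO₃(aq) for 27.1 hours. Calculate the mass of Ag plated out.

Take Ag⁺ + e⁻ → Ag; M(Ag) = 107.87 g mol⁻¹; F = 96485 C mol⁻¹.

Q = I·t = 14.60 A × 97560 s = 1424000 C.
n(e⁻) = Q/F = 1424000 / 96485 = 14.76 mol.
Ag⁺ + e⁻ → Ag, so n(Ag) = n(e⁻)/1 = 14.76 mol.
m = n·M = 14.76 × 107.87 = 1590 g.

1590 g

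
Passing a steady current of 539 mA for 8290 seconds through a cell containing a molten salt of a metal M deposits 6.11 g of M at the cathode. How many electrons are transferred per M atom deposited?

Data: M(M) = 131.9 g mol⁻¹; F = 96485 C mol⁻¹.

1

Q = I·t = 0.5390 A × 8290.0 s = 4468 C, so n(e⁻) = 4468/96485 = 0.04631 mol.
n(M) deposited = 6.11 / 131.9 = 0.04632 mol.
Electrons per atom = n(e⁻)/n(M) = 0.04631 / 0.04632 = 1.00 ≈ 1, so the ion is M⁺.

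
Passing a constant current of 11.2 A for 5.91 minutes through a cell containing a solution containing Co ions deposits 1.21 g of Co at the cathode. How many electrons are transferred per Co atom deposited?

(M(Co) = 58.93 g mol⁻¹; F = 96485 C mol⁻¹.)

Q = I·t = 11.20 A × 354.60 s = 3972 C, so n(e⁻) = 3972/96485 = 0.04116 mol.
n(Co) deposited = 1.21 / 58.93 = 0.02053 mol.
Electrons per atom = n(e⁻)/n(Co) = 0.04116 / 0.02053 = 2.00 ≈ 2, so the ion is Co²⁺.

2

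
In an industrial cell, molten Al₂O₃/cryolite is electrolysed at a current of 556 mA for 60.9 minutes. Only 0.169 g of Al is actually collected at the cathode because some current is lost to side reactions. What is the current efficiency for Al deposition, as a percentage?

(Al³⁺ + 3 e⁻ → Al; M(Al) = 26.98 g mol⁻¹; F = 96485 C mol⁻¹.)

89.2 %

Q = I·t = 0.5560 × 3654.0 = 2032 C; n(e⁻) = 2032/96485 = 0.02106 mol.
Theoretical n(Al) = n(e⁻)/3 = 0.007019 mol, i.e. m_theo = 0.007019 × 26.98 = 0.1894 g.
Efficiency = m_actual / m_theo = 0.169 / 0.1894 = 89.2 %.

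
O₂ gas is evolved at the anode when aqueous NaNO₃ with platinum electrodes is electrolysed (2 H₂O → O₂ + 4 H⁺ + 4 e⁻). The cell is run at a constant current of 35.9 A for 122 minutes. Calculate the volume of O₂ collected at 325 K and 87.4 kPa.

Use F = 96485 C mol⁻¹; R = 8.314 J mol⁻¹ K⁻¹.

Q = I·t = 35.90 A × 7320.0 s = 262800 C.
n(e⁻) = Q/F = 262800 / 96485 = 2.724 mol.
4 electrons are transferred per O₂ molecule, so n(O₂) = 2.724 / 4 = 0.6809 mol.
V = nRT/P = (0.6809 × 8.314 × 325) / (87.4 × 10³ Pa) = 0.0211 m³ = 21.1 L.

21.1 L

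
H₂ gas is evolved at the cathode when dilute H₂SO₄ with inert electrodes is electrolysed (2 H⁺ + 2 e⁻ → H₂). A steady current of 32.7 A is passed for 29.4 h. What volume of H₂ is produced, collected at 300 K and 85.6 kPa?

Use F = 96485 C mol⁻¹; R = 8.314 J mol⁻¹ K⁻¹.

523 L

Q = I·t = 32.70 A × 105840 s = 3461000 C.
n(e⁻) = Q/F = 3461000 / 96485 = 35.87 mol.
2 electrons are transferred per H₂ molecule, so n(H₂) = 35.87 / 2 = 17.94 mol.
V = nRT/P = (17.94 × 8.314 × 300) / (85.6 × 10³ Pa) = 0.523 m³ = 523 L.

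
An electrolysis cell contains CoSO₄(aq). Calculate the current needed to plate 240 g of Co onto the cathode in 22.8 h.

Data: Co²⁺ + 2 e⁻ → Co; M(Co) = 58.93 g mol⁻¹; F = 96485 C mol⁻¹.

n(Co) = 240 / 58.93 = 4.073 mol.
n(e⁻) = 2 × 4.073 = 8.145 mol.
Q = n(e⁻)·F = 8.145 × 96485 = 785900 C.
I = Q/t = 785900 / 82080 s = 9.57 A.

9.57 A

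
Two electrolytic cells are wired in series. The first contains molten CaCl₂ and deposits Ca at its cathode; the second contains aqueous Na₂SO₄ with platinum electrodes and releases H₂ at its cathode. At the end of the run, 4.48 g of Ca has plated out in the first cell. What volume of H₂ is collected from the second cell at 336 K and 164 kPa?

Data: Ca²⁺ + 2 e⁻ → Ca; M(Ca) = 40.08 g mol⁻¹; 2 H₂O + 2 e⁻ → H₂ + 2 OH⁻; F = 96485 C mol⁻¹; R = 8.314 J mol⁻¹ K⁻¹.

n(Ca) = 4.48 / 40.08 = 0.1118 mol, so n(e⁻) = 2 × 0.1118 = 0.2236 mol.
The cells are in series, so the same 0.2236 mol of electrons passes through the second cell.
2 H₂O + 2 e⁻ → H₂ + 2 OH⁻ — 2 mol e⁻ per mol H₂, so n(H₂) = 0.2236/2 = 0.1118 mol.
V = nRT/P = (0.1118 × 8.314 × 336) / (164 × 10³) = 0.00190 m³ = 1.90 L.

1.90 L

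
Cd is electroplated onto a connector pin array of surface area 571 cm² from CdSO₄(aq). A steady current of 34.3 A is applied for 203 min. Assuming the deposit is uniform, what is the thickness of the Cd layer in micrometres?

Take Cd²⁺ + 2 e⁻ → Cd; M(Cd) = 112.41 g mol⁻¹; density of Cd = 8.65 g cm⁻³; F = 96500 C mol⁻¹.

Q = I·t = 34.30 × 12180 = 417800 C; n(e⁻) = 4.329 mol.
n(Cd) = n(e⁻)/2 = 2.165 mol, so m = 2.165 × 112.41 = 243.3 g.
Volume = m/ρ = 243.3 / 8.65 = 28.13 cm³.
Thickness = V/A = 28.13 / 571 = 0.0493 cm = 493 μm.

493 μm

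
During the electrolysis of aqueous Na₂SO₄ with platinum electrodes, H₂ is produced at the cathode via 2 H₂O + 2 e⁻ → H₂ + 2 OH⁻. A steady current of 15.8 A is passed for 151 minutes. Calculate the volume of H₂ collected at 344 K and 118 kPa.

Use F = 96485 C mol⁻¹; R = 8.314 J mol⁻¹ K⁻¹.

Q = I·t = 15.80 A × 9060.0 s = 143100 C.
n(e⁻) = Q/F = 143100 / 96485 = 1.484 mol.
2 electrons are transferred per H₂ molecule, so n(H₂) = 1.484 / 2 = 0.7418 mol.
V = nRT/P = (0.7418 × 8.314 × 344) / (118 × 10³ Pa) = 0.0180 m³ = 18.0 L.

18.0 L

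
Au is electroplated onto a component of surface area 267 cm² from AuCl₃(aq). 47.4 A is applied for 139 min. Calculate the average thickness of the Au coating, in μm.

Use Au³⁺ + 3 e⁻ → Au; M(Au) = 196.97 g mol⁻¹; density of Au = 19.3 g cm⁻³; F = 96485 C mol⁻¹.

Q = I·t = 47.40 × 8340.0 = 395300 C; n(e⁻) = 4.097 mol.
n(Au) = n(e⁻)/3 = 1.366 mol, so m = 1.366 × 196.97 = 269.0 g.
Volume = m/ρ = 269.0 / 19.3 = 13.94 cm³.
Thickness = V/A = 13.94 / 267 = 0.0522 cm = 522 μm.

522 μm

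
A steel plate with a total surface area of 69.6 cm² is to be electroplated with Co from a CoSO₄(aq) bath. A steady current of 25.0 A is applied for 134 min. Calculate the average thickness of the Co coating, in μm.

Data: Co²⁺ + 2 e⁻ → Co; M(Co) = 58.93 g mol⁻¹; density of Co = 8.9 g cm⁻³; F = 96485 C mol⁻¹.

Q = I·t = 25.00 × 8040.0 = 201000 C; n(e⁻) = 2.083 mol.
n(Co) = n(e⁻)/2 = 1.042 mol, so m = 1.042 × 58.93 = 61.38 g.
Volume = m/ρ = 61.38 / 8.9 = 6.897 cm³.
Thickness = V/A = 6.897 / 69.6 = 0.0991 cm = 991 μm.

991 μm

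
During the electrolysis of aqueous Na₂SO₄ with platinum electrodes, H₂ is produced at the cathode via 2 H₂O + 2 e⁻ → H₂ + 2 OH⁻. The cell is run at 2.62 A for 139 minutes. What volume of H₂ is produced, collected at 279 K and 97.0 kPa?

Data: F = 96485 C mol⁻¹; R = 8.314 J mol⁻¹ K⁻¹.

2.71 L

Q = I·t = 2.620 A × 8340.0 s = 21850 C.
n(e⁻) = Q/F = 21850 / 96485 = 0.2265 mol.
2 electrons are transferred per H₂ molecule, so n(H₂) = 0.2265 / 2 = 0.1132 mol.
V = nRT/P = (0.1132 × 8.314 × 279) / (97.0 × 10³ Pa) = 0.00271 m³ = 2.71 L.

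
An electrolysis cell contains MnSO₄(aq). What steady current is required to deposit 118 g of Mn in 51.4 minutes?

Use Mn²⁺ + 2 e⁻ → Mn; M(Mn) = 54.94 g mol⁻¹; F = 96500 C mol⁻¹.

n(Mn) = 118 / 54.94 = 2.148 mol.
n(e⁻) = 2 × 2.148 = 4.296 mol.
Q = n(e⁻)·F = 4.296 × 96500 = 414500 C.
I = Q/t = 414500 / 3084.0 s = 134 A.

134 A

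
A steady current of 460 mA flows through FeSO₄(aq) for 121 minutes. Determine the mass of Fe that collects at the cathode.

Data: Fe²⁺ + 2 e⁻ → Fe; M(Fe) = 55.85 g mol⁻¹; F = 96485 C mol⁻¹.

Q = I·t = 0.4600 A × 7260.0 s = 3340 C.
n(e⁻) = Q/F = 3340 / 96485 = 0.03461 mol.
Fe²⁺ + 2 e⁻ → Fe, so n(Fe) = n(e⁻)/2 = 0.01731 mol.
m = n·M = 0.01731 × 55.85 = 0.967 g.

0.967 g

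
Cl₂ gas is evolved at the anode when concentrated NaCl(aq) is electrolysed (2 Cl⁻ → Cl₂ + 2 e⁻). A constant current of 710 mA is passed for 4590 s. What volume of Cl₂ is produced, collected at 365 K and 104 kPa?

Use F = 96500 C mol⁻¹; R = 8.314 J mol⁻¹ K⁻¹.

Q = I·t = 0.7100 A × 4590.0 s = 3259 C.
n(e⁻) = Q/F = 3259 / 96500 = 0.03377 mol.
2 electrons are transferred per Cl₂ molecule, so n(Cl₂) = 0.03377 / 2 = 0.01689 mol.
V = nRT/P = (0.01689 × 8.314 × 365) / (104 × 10³ Pa) = 4.93 × 10⁻⁴ m³ = 0.493 L.

0.493 L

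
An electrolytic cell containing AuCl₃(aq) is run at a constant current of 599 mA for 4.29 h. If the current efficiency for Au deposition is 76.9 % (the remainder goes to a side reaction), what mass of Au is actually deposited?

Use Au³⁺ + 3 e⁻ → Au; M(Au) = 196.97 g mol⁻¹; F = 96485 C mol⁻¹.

4.84 g

Q = I·t = 0.5990 × 15444 = 9251 C.
n(e⁻) = 9251/96485 = 0.09588 mol; theoretically n(Au) = 0.09588/3 = 0.03196 mol, m_theo = 6.295 g.
At 76.9 % efficiency, m_actual = 0.769 × 6.295 = 4.84 g.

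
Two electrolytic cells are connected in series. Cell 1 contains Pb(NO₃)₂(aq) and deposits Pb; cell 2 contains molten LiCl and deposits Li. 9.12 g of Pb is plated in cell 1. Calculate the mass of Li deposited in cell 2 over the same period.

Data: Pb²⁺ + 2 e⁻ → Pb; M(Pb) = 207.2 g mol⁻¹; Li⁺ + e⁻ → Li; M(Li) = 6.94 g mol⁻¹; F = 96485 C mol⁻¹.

n(Pb) = 9.12 / 207.2 = 0.04402 mol.
Since Pb²⁺ + 2 e⁻ → Pb, n(e⁻) passed = 2 × 0.04402 = 0.08803 mol.
Cells in series carry the same charge, so the same 0.08803 mol of electrons passes through cell 2.
Li⁺ + e⁻ → Li, so n(Li) = 0.08803 / 1 = 0.08803 mol.
m(Li) = 0.08803 × 6.94 = 0.611 g.

0.611 g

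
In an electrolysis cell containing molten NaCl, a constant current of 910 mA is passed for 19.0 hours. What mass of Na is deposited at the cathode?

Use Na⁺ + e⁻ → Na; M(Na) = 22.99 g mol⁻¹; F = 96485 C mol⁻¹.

Q = I·t = 0.9100 A × 68400 s = 62240 C.
n(e⁻) = Q/F = 62240 / 96485 = 0.6451 mol.
Na⁺ + e⁻ → Na, so n(Na) = n(e⁻)/1 = 0.6451 mol.
m = n·M = 0.6451 × 22.99 = 14.8 g.

14.8 g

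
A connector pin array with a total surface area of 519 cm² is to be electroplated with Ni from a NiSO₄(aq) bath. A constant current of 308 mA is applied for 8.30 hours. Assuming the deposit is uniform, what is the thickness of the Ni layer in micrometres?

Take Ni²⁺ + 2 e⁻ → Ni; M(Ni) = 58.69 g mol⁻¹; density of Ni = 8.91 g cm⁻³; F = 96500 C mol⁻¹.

Q = I·t = 0.3080 × 29880 = 9203 C; n(e⁻) = 0.09537 mol.
n(Ni) = n(e⁻)/2 = 0.04768 mol, so m = 0.04768 × 58.69 = 2.799 g.
Volume = m/ρ = 2.799 / 8.91 = 0.3141 cm³.
Thickness = V/A = 0.3141 / 519 = 6.05 × 10⁻⁴ cm = 6.05 μm.

6.05 μm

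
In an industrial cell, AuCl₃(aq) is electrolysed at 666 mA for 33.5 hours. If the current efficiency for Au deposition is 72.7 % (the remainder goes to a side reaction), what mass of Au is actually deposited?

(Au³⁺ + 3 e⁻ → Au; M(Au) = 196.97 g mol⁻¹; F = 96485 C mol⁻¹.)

39.7 g

Q = I·t = 0.6660 × 120600 = 80320 C.
n(e⁻) = 80320/96485 = 0.8325 mol; theoretically n(Au) = 0.8325/3 = 0.2775 mol, m_theo = 54.66 g.
At 72.7 % efficiency, m_actual = 0.727 × 54.66 = 39.7 g.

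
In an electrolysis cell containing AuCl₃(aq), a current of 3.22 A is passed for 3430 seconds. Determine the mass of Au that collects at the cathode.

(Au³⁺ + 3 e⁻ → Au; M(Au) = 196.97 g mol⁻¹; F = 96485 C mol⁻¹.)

7.52 g

Q = I·t = 3.220 A × 3430.0 s = 11040 C.
n(e⁻) = Q/F = 11040 / 96485 = 0.1145 mol.
Au³⁺ + 3 e⁻ → Au, so n(Au) = n(e⁻)/3 = 0.03816 mol.
m = n·M = 0.03816 × 196.97 = 7.52 g.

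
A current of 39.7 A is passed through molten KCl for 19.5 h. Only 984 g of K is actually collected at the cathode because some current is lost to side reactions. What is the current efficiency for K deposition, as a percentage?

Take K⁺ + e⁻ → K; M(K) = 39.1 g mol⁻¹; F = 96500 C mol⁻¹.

87.1 %

Q = I·t = 39.70 × 70200 = 2787000 C; n(e⁻) = 2787000/96500 = 28.88 mol.
Theoretical n(K) = n(e⁻)/1 = 28.88 mol, i.e. m_theo = 28.88 × 39.1 = 1129 g.
Efficiency = m_actual / m_theo = 984 / 1129 = 87.1 %.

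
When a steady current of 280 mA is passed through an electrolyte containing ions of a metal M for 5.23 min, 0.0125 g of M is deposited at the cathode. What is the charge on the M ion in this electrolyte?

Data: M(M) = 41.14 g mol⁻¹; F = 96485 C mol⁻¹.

Q = I·t = 0.2800 A × 313.80 s = 87.86 C, so n(e⁻) = 87.86/96485 = 0.0009106 mol.
n(M) deposited = 0.0125 / 41.14 = 0.0003038 mol.
Electrons per atom = n(e⁻)/n(M) = 0.0009106 / 0.0003038 = 3.00 ≈ 3, so the ion is M³⁺.

+3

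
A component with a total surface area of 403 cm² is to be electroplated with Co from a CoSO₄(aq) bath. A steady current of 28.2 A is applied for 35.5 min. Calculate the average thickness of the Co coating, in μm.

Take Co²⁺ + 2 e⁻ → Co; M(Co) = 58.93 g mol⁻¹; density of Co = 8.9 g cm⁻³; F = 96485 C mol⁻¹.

Q = I·t = 28.20 × 2130.0 = 60070 C; n(e⁻) = 0.6225 mol.
n(Co) = n(e⁻)/2 = 0.3113 mol, so m = 0.3113 × 58.93 = 18.34 g.
Volume = m/ρ = 18.34 / 8.9 = 2.061 cm³.
Thickness = V/A = 2.061 / 403 = 0.00511 cm = 51.1 μm.

51.1 μm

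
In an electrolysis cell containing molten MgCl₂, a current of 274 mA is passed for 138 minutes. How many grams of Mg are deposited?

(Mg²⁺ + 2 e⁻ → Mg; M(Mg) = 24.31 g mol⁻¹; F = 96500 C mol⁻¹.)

0.286 g

Q = I·t = 0.2740 A × 8280.0 s = 2269 C.
n(e⁻) = Q/F = 2269 / 96500 = 0.02351 mol.
Mg²⁺ + 2 e⁻ → Mg, so n(Mg) = n(e⁻)/2 = 0.01176 mol.
m = n·M = 0.01176 × 24.31 = 0.286 g.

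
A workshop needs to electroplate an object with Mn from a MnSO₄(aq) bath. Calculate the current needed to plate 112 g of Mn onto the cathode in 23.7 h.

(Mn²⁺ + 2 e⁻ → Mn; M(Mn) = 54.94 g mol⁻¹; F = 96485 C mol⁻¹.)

n(Mn) = 112 / 54.94 = 2.039 mol.
n(e⁻) = 2 × 2.039 = 4.077 mol.
Q = n(e⁻)·F = 4.077 × 96485 = 393400 C.
I = Q/t = 393400 / 85320 s = 4.61 A.

4.61 A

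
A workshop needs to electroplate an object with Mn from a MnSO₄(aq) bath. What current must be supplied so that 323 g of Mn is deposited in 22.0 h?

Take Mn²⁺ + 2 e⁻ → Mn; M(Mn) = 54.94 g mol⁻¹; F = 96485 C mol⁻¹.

14.3 A

n(Mn) = 323 / 54.94 = 5.879 mol.
n(e⁻) = 2 × 5.879 = 11.76 mol.
Q = n(e⁻)·F = 11.76 × 96485 = 1134000 C.
I = Q/t = 1134000 / 79200 s = 14.3 A.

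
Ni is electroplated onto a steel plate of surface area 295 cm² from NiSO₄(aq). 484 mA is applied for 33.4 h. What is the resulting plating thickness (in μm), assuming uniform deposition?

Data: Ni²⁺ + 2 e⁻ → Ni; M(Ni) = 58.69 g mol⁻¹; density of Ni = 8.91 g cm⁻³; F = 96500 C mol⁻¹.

67.3 μm

Q = I·t = 0.4840 × 120240 = 58200 C; n(e⁻) = 0.6031 mol.
n(Ni) = n(e⁻)/2 = 0.3015 mol, so m = 0.3015 × 58.69 = 17.70 g.
Volume = m/ρ = 17.70 / 8.91 = 1.986 cm³.
Thickness = V/A = 1.986 / 295 = 0.00673 cm = 67.3 μm.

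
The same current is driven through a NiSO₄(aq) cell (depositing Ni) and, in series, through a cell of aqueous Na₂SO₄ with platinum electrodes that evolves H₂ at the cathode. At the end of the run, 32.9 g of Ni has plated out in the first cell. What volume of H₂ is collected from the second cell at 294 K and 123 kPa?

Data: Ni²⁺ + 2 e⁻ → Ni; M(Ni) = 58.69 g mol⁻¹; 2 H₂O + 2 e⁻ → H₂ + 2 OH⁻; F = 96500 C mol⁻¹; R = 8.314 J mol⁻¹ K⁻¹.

n(Ni) = 32.9 / 58.69 = 0.5606 mol, so n(e⁻) = 2 × 0.5606 = 1.121 mol.
The cells are in series, so the same 1.121 mol of electrons passes through the second cell.
2 H₂O + 2 e⁻ → H₂ + 2 OH⁻ — 2 mol e⁻ per mol H₂, so n(H₂) = 1.121/2 = 0.5606 mol.
V = nRT/P = (0.5606 × 8.314 × 294) / (123 × 10³) = 0.0111 m³ = 11.1 L.

11.1 L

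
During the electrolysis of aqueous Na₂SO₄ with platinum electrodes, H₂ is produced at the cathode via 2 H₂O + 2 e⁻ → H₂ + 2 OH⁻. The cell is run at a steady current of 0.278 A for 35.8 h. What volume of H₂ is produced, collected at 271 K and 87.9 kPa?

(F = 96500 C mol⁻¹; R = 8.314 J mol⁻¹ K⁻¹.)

4.76 L

Q = I·t = 0.2780 A × 128880 s = 35830 C.
n(e⁻) = Q/F = 35830 / 96500 = 0.3713 mol.
2 electrons are transferred per H₂ molecule, so n(H₂) = 0.3713 / 2 = 0.1856 mol.
V = nRT/P = (0.1856 × 8.314 × 271) / (87.9 × 10³ Pa) = 0.00476 m³ = 4.76 L.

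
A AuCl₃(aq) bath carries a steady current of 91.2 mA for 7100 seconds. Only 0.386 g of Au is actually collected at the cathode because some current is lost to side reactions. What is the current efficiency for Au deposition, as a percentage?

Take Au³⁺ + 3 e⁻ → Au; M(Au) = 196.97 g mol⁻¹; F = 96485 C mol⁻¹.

87.6 %

Q = I·t = 0.09120 × 7100.0 = 647.5 C; n(e⁻) = 647.5/96485 = 0.006711 mol.
Theoretical n(Au) = n(e⁻)/3 = 0.002237 mol, i.e. m_theo = 0.002237 × 196.97 = 0.4406 g.
Efficiency = m_actual / m_theo = 0.386 / 0.4406 = 87.6 %.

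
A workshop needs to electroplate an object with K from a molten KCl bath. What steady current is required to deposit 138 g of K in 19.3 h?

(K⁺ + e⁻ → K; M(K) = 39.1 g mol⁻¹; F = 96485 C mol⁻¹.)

4.90 A

n(K) = 138 / 39.1 = 3.529 mol.
n(e⁻) = 1 × 3.529 = 3.529 mol.
Q = n(e⁻)·F = 3.529 × 96485 = 340500 C.
I = Q/t = 340500 / 69480 s = 4.90 A.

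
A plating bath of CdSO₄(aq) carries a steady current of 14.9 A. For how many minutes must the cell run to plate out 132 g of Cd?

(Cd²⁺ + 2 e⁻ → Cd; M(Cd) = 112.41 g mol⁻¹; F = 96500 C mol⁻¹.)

254 min

n(Cd) = m/M = 132 / 112.41 = 1.174 mol.
Each Cd atom requires 2 electrons, so n(e⁻) = 2 × 1.174 = 2.349 mol.
Q = n(e⁻)·F = 2.349 × 96500 = 226600 C.
t = Q/I = 226600 / 14.90 A = 15210 s = 254 min.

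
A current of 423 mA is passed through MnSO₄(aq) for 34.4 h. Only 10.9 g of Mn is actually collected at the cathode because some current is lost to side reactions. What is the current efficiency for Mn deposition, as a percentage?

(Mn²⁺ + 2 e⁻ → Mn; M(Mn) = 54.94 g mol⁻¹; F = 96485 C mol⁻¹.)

Q = I·t = 0.4230 × 123840 = 52380 C; n(e⁻) = 52380/96485 = 0.5429 mol.
Theoretical n(Mn) = n(e⁻)/2 = 0.2715 mol, i.e. m_theo = 0.2715 × 54.94 = 14.91 g.
Efficiency = m_actual / m_theo = 10.9 / 14.91 = 73.1 %.

73.1 %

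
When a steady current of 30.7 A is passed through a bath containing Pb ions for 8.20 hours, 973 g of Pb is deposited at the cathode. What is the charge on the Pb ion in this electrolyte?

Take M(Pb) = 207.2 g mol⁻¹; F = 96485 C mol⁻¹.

Q = I·t = 30.70 A × 29520 s = 906300 C, so n(e⁻) = 906300/96485 = 9.393 mol.
n(Pb) deposited = 973 / 207.2 = 4.696 mol.
Electrons per atom = n(e⁻)/n(Pb) = 9.393 / 4.696 = 2.00 ≈ 2, so the ion is Pb²⁺.

+2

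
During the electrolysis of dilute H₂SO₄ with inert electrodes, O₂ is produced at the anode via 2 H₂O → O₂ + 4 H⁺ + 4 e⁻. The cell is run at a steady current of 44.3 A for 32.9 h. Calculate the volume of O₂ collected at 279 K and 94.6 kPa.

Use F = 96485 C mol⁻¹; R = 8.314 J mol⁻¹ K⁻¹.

Q = I·t = 44.30 A × 118440 s = 5247000 C.
n(e⁻) = Q/F = 5247000 / 96485 = 54.38 mol.
4 electrons are transferred per O₂ molecule, so n(O₂) = 54.38 / 4 = 13.60 mol.
V = nRT/P = (13.60 × 8.314 × 279) / (94.6 × 10³ Pa) = 0.333 m³ = 333 L.

333 L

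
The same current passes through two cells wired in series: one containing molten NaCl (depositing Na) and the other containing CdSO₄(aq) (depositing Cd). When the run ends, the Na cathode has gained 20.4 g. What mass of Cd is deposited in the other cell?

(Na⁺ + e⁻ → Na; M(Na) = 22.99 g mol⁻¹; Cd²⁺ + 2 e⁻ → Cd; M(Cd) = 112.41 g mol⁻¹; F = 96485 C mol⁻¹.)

49.9 g

n(Na) = 20.4 / 22.99 = 0.8873 mol.
Since Na⁺ + e⁻ → Na, n(e⁻) passed = 1 × 0.8873 = 0.8873 mol.
Cells in series carry the same charge, so the same 0.8873 mol of electrons passes through cell 2.
Cd²⁺ + 2 e⁻ → Cd, so n(Cd) = 0.8873 / 2 = 0.4437 mol.
m(Cd) = 0.4437 × 112.41 = 49.9 g.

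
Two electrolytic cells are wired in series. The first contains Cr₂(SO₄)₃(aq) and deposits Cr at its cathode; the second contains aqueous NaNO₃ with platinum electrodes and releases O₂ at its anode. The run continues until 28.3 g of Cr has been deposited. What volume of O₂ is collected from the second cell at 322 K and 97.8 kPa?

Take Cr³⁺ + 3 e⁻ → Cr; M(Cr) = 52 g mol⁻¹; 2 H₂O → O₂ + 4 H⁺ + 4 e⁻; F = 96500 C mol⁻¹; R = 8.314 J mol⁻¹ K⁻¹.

n(Cr) = 28.3 / 52 = 0.5442 mol, so n(e⁻) = 3 × 0.5442 = 1.633 mol.
The cells are in series, so the same 1.633 mol of electrons passes through the second cell.
2 H₂O → O₂ + 4 H⁺ + 4 e⁻ — 4 mol e⁻ per mol O₂, so n(O₂) = 1.633/4 = 0.4082 mol.
V = nRT/P = (0.4082 × 8.314 × 322) / (97.8 × 10³) = 0.0112 m³ = 11.2 L.

11.2 L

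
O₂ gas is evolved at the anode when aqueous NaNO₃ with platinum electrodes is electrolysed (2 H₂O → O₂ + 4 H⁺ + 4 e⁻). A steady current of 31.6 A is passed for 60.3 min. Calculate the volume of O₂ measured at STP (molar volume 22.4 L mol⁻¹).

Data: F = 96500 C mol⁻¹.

Q = I·t = 31.60 A × 3618.0 s = 114300 C.
n(e⁻) = Q/F = 114300 / 96500 = 1.185 mol.
4 electrons are transferred per O₂ molecule, so n(O₂) = 1.185 / 4 = 0.2962 mol.
V = n × V_m = 0.2962 × 22.4 = 6.63 L.

6.63 L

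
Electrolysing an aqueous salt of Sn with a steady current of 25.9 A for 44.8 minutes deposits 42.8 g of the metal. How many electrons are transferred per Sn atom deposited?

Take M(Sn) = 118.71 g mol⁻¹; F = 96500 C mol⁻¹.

2

Q = I·t = 25.90 A × 2688.0 s = 69620 C, so n(e⁻) = 69620/96500 = 0.7214 mol.
n(Sn) deposited = 42.8 / 118.71 = 0.3605 mol.
Electrons per atom = n(e⁻)/n(Sn) = 0.7214 / 0.3605 = 2.00 ≈ 2, so the ion is Sn²⁺.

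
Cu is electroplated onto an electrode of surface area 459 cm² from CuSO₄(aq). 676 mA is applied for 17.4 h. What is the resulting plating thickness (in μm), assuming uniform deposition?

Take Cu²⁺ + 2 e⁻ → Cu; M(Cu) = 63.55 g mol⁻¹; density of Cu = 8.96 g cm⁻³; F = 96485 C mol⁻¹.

Q = I·t = 0.6760 × 62640 = 42340 C; n(e⁻) = 0.4389 mol.
n(Cu) = n(e⁻)/2 = 0.2194 mol, so m = 0.2194 × 63.55 = 13.95 g.
Volume = m/ρ = 13.95 / 8.96 = 1.556 cm³.
Thickness = V/A = 1.556 / 459 = 0.00339 cm = 33.9 μm.

33.9 μm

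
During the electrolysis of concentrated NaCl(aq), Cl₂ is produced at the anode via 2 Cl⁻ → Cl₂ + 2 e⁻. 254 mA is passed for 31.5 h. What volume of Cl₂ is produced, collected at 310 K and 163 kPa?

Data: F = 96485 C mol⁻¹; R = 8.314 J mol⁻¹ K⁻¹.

Q = I·t = 0.2540 A × 113400 s = 28800 C.
n(e⁻) = Q/F = 28800 / 96485 = 0.2985 mol.
2 electrons are transferred per Cl₂ molecule, so n(Cl₂) = 0.2985 / 2 = 0.1493 mol.
V = nRT/P = (0.1493 × 8.314 × 310) / (163 × 10³ Pa) = 0.00236 m³ = 2.36 L.

2.36 L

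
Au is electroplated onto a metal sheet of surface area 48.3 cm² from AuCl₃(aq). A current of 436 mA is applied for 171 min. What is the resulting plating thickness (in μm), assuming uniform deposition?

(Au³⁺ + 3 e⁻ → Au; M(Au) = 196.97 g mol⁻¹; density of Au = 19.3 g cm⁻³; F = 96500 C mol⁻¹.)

32.6 μm

Q = I·t = 0.4360 × 10260 = 4473 C; n(e⁻) = 0.04636 mol.
n(Au) = n(e⁻)/3 = 0.01545 mol, so m = 0.01545 × 196.97 = 3.044 g.
Volume = m/ρ = 3.044 / 19.3 = 0.1577 cm³.
Thickness = V/A = 0.1577 / 48.3 = 0.00326 cm = 32.6 μm.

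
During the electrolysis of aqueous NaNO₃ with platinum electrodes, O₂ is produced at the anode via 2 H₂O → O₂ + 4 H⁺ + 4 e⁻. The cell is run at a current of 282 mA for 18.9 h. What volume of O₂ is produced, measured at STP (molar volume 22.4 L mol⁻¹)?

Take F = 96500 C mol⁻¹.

Q = I·t = 0.2820 A × 68040 s = 19190 C.
n(e⁻) = Q/F = 19190 / 96500 = 0.1988 mol.
4 electrons are transferred per O₂ molecule, so n(O₂) = 0.1988 / 4 = 0.04971 mol.
V = n × V_m = 0.04971 × 22.4 = 1.11 L.

1.11 L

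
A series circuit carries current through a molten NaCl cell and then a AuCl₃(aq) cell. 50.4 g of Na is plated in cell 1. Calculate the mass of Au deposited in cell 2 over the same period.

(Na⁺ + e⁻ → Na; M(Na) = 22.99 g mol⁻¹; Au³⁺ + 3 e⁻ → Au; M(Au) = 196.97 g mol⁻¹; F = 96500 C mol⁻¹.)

144 g

n(Na) = 50.4 / 22.99 = 2.192 mol.
Since Na⁺ + e⁻ → Na, n(e⁻) passed = 1 × 2.192 = 2.192 mol.
Cells in series carry the same charge, so the same 2.192 mol of electrons passes through cell 2.
Au³⁺ + 3 e⁻ → Au, so n(Au) = 2.192 / 3 = 0.7308 mol.
m(Au) = 0.7308 × 196.97 = 144 g.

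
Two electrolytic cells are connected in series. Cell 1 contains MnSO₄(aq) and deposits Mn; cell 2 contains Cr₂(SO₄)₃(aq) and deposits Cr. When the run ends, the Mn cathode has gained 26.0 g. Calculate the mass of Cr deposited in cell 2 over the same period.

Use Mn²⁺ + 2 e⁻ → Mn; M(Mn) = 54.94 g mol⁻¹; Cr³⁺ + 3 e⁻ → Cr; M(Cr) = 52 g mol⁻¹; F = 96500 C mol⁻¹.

16.4 g

n(Mn) = 26.0 / 54.94 = 0.4732 mol.
Since Mn²⁺ + 2 e⁻ → Mn, n(e⁻) passed = 2 × 0.4732 = 0.9465 mol.
Cells in series carry the same charge, so the same 0.9465 mol of electrons passes through cell 2.
Cr³⁺ + 3 e⁻ → Cr, so n(Cr) = 0.9465 / 3 = 0.3155 mol.
m(Cr) = 0.3155 × 52 = 16.4 g.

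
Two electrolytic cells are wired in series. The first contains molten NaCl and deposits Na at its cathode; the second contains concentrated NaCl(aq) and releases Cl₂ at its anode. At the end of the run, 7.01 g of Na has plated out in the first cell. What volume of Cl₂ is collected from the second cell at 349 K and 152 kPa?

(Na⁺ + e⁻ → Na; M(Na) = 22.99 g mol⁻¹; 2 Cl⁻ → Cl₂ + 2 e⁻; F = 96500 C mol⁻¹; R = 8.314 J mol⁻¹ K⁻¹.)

2.91 L

n(Na) = 7.01 / 22.99 = 0.3049 mol, so n(e⁻) = 1 × 0.3049 = 0.3049 mol.
The cells are in series, so the same 0.3049 mol of electrons passes through the second cell.
2 Cl⁻ → Cl₂ + 2 e⁻ — 2 mol e⁻ per mol Cl₂, so n(Cl₂) = 0.3049/2 = 0.1525 mol.
V = nRT/P = (0.1525 × 8.314 × 349) / (152 × 10³) = 0.00291 m³ = 2.91 L.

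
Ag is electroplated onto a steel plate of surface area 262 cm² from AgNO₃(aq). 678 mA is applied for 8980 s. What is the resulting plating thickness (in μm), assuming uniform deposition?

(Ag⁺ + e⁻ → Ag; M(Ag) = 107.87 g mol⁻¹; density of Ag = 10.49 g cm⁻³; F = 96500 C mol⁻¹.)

24.8 μm

Q = I·t = 0.6780 × 8980.0 = 6088 C; n(e⁻) = 0.06309 mol.
n(Ag) = n(e⁻)/1 = 0.06309 mol, so m = 0.06309 × 107.87 = 6.806 g.
Volume = m/ρ = 6.806 / 10.49 = 0.6488 cm³.
Thickness = V/A = 0.6488 / 262 = 0.00248 cm = 24.8 μm.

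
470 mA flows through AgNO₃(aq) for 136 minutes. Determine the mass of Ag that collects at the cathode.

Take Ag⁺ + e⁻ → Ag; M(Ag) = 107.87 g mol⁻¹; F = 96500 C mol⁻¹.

Q = I·t = 0.4700 A × 8160.0 s = 3835 C.
n(e⁻) = Q/F = 3835 / 96500 = 0.03974 mol.
Ag⁺ + e⁻ → Ag, so n(Ag) = n(e⁻)/1 = 0.03974 mol.
m = n·M = 0.03974 × 107.87 = 4.29 g.

4.29 g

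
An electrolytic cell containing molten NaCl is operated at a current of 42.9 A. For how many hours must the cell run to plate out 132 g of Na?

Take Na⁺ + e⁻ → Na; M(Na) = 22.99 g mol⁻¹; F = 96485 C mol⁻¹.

n(Na) = m/M = 132 / 22.99 = 5.742 mol.
Each Na atom requires 1 electron, so n(e⁻) = 1 × 5.742 = 5.742 mol.
Q = n(e⁻)·F = 5.742 × 96485 = 554000 C.
t = Q/I = 554000 / 42.90 A = 12910 s = 3.59 h.

3.59 h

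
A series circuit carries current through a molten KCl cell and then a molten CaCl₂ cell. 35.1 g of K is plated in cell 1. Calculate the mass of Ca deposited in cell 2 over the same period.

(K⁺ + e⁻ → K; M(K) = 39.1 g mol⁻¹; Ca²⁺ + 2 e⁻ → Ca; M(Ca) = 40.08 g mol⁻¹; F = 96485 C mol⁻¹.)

18.0 g

n(K) = 35.1 / 39.1 = 0.8977 mol.
Since K⁺ + e⁻ → K, n(e⁻) passed = 1 × 0.8977 = 0.8977 mol.
Cells in series carry the same charge, so the same 0.8977 mol of electrons passes through cell 2.
Ca²⁺ + 2 e⁻ → Ca, so n(Ca) = 0.8977 / 2 = 0.4488 mol.
m(Ca) = 0.4488 × 40.08 = 18.0 g.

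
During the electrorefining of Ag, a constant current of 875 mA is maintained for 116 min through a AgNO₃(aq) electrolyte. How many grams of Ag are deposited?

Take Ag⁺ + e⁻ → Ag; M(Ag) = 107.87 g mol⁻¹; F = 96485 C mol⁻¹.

6.81 g

Q = I·t = 0.8750 A × 6960.0 s = 6090 C.
n(e⁻) = Q/F = 6090 / 96485 = 0.06312 mol.
Ag⁺ + e⁻ → Ag, so n(Ag) = n(e⁻)/1 = 0.06312 mol.
m = n·M = 0.06312 × 107.87 = 6.81 g.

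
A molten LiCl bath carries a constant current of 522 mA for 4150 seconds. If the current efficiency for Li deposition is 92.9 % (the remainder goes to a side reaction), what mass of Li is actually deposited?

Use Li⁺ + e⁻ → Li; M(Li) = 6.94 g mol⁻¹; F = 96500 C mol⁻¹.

0.145 g

Q = I·t = 0.5220 × 4150.0 = 2166 C.
n(e⁻) = 2166/96500 = 0.02245 mol; theoretically n(Li) = 0.02245/1 = 0.02245 mol, m_theo = 0.1558 g.
At 92.9 % efficiency, m_actual = 0.929 × 0.1558 = 0.145 g.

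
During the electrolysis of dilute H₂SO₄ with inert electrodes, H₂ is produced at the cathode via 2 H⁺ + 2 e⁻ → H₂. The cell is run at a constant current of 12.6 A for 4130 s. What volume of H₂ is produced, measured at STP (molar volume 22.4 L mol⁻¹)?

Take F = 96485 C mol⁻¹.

6.04 L

Q = I·t = 12.60 A × 4130.0 s = 52040 C.
n(e⁻) = Q/F = 52040 / 96485 = 0.5393 mol.
2 electrons are transferred per H₂ molecule, so n(H₂) = 0.5393 / 2 = 0.2697 mol.
V = n × V_m = 0.2697 × 22.4 = 6.04 L.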